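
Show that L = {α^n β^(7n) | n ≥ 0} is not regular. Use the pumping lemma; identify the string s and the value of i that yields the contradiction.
Assume L is regular with pumping length p. Idea: pumping the α-block breaks the 1:7 ratio.
Choose s = α^p β^(7p) (length 8p ≥ p). By the pumping lemma, s = xyz with |xy| ≤ p, |y| > 0, so y = α^k with k ≥ 1. Then xy²z = α^(p+k) β^(7p). For this to be in L we would need 7p = 7(p+k), i.e. 7k = 0, contradicting k ≥ 1. So xy²z ∉ L.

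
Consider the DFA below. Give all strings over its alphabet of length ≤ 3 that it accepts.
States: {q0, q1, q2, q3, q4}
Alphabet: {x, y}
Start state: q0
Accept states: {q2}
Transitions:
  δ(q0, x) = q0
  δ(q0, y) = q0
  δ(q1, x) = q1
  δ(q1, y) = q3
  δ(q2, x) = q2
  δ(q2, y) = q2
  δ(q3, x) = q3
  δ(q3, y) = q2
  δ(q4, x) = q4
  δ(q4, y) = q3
None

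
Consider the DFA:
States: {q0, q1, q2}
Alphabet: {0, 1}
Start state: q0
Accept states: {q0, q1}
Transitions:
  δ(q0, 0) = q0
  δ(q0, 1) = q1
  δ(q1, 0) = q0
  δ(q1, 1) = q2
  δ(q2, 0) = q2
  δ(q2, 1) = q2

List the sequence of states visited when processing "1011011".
read '1': q0 → q1
  read '0': q1 → q0
  read '1': q0 → q1
  read '1': q1 → q2
  read '0': q2 → q2
  read '1': q2 → q2
  read '1': q2 → q2
q0 -> q1 -> q0 -> q1 -> q2 -> q2 -> q2 -> q2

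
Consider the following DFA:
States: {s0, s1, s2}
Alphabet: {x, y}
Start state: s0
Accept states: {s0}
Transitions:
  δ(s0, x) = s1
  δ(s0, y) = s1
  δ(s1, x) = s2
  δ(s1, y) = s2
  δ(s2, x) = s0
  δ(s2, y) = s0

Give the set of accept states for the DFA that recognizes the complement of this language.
Complement accept states = All states \ Original accept states
= {s0, s1, s2} \ {s0}
{s1, s2}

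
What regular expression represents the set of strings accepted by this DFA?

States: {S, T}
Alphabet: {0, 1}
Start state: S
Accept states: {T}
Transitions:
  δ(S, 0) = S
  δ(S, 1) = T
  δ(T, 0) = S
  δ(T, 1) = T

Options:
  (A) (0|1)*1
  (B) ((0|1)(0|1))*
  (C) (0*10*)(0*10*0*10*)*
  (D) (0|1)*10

Check each option against the DFA on short strings; one disagreement eliminates an option:
  (A) (0|1)*1: agrees with the DFA on every string of length ≤ 6
  (B) ((0|1)(0|1))*: on ε the DFA stays in S and rejects (S ∉ Accept), but the regex matches it → eliminate
  (C) (0*10*)(0*10*0*10*)*: on '10' the DFA goes S → T → S and rejects (S ∉ Accept), but the regex matches it → eliminate
  (D) (0|1)*10: on '1' the DFA goes S → T and accepts (T ∈ Accept), but the regex does not match it → eliminate
Only (A) is consistent with the DFA.
(A) (0|1)*1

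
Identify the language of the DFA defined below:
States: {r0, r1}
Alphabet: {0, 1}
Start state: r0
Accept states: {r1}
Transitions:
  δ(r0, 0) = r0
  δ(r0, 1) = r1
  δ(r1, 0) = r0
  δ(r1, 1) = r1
Testing a few strings:
  '111' → accept
  '0' → reject
  '00' → reject
  '1' → accept
State roles: r0=last symbol not 1; r1=last symbol is 1
All binary strings ending with 1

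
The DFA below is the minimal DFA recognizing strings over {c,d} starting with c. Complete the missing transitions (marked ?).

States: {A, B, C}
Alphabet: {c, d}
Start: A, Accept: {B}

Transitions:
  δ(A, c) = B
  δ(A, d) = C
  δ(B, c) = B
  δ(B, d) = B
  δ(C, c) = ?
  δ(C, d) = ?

From the language and accept set, identify what each state tracks — A: no input read; B: started with c; C: started with d (dead).
Each missing δ(q, a) is the state matching the new tracked value after reading a.
δ(C, c) = C; δ(C, d) = C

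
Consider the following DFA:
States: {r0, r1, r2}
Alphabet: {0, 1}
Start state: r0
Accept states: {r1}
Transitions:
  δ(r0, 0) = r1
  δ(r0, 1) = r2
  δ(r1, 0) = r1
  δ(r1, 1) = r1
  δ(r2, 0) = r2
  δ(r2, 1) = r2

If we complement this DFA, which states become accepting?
Complement accept states = All states \ Original accept states
= {r0, r1, r2} \ {r1}
{r0, r2}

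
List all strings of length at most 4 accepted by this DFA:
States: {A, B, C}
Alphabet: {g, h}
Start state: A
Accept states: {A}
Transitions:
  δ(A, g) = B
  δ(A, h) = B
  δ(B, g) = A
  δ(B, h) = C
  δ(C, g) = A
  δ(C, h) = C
ε, gg, hg, ghg, hhg, gggg, gghg, ghhg, hggg, hghg, hhhg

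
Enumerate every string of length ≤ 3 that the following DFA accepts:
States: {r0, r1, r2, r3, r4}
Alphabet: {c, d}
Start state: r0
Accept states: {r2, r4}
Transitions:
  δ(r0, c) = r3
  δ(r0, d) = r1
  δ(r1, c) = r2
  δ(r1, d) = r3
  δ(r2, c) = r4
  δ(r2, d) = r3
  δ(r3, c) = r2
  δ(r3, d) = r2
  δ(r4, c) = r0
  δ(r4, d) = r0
cc, cd, dc, ccc, cdc, dcc, ddc, ddd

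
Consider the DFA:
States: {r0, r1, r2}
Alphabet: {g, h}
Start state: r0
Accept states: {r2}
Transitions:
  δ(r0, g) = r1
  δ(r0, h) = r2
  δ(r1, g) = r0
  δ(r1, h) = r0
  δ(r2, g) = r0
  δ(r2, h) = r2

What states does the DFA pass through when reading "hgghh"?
read 'h': r0 → r2
  read 'g': r2 → r0
  read 'g': r0 → r1
  read 'h': r1 → r0
  read 'h': r0 → r2
r0 -> r2 -> r0 -> r1 -> r0 -> r2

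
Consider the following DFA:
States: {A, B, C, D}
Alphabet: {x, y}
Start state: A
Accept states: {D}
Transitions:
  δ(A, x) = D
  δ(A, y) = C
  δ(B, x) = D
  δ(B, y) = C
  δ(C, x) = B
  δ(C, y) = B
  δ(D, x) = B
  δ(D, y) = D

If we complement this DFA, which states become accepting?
Complement accept states = All states \ Original accept states
= {A, B, C, D} \ {D}
{A, B, C}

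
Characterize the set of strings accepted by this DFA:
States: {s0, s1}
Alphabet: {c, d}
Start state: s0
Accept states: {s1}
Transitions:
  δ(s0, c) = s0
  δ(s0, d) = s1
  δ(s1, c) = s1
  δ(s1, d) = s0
Testing a few strings:
  'dc' → accept
  'ccc' → reject
  'd' → accept
  'cc' → reject
State roles: s0=even number of d's so far; s1=odd number of d's so far
All strings over {c,d} with an odd number of d's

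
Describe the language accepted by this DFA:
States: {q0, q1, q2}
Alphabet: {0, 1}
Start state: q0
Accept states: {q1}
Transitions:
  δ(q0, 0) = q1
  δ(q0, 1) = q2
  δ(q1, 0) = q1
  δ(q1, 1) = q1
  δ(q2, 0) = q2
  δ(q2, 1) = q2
Testing a few strings:
  '10' → reject
  '101' → reject
  '00' → accept
  '0' → accept
State roles: q0=no input read; q1=started with 0; q2=started with 1 (dead)
All binary strings starting with 0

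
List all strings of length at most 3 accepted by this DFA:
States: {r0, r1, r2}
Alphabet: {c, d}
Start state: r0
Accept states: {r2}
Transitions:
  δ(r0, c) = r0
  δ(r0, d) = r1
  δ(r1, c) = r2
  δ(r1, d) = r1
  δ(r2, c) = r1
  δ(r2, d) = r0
dc, cdc, ddc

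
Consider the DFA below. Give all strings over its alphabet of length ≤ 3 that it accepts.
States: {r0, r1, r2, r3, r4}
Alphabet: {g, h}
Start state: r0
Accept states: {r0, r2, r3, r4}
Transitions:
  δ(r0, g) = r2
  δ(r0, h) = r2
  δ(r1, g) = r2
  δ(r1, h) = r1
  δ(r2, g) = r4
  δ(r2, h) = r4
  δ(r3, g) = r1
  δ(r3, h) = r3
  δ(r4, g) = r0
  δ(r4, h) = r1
ε, g, h, gg, gh, hg, hh, ggg, ghg, hgg, hhg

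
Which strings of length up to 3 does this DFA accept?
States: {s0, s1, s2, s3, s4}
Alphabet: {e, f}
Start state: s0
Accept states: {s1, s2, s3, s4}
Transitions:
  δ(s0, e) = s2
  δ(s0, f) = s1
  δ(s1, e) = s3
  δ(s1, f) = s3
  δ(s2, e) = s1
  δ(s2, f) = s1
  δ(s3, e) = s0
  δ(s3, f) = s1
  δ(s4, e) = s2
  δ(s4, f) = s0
e, f, ee, ef, fe, ff, eee, eef, efe, eff, fef, fff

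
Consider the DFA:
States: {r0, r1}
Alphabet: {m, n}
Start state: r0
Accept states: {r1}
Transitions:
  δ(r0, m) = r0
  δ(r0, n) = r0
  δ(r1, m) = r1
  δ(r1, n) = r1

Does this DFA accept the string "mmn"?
Processing string "mmn":
  r0 --m--> r0
  r0 --m--> r0
  r0 --n--> r0
Final state: r0
Accept states: {r1}
No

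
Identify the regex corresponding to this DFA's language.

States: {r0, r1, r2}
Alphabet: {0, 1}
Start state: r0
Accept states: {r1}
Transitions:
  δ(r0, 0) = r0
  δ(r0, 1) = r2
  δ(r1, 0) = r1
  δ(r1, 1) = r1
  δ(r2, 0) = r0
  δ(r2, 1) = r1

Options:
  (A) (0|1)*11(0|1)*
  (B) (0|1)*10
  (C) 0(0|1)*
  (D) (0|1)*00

Check each option against the DFA on short strings; one disagreement eliminates an option:
  (A) (0|1)*11(0|1)*: agrees with the DFA on every string of length ≤ 6
  (B) (0|1)*10: on '10' the DFA goes r0 → r2 → r0 and rejects (r0 ∉ Accept), but the regex matches it → eliminate
  (C) 0(0|1)*: on '0' the DFA goes r0 → r0 and rejects (r0 ∉ Accept), but the regex matches it → eliminate
  (D) (0|1)*00: on '00' the DFA goes r0 → r0 → r0 and rejects (r0 ∉ Accept), but the regex matches it → eliminate
Only (A) is consistent with the DFA.
(A) (0|1)*11(0|1)*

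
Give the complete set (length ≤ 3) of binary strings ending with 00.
00, 000, 100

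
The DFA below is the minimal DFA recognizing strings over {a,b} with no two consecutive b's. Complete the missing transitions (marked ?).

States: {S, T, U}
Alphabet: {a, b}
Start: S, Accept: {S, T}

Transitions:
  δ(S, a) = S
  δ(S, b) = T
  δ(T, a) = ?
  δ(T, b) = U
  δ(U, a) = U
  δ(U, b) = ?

From the language and accept set, identify what each state tracks — S: last symbol not b (ok); T: last symbol b (ok); U: saw bb (dead).
Each missing δ(q, a) is the state matching the new tracked value after reading a.
δ(T, a) = S; δ(U, b) = U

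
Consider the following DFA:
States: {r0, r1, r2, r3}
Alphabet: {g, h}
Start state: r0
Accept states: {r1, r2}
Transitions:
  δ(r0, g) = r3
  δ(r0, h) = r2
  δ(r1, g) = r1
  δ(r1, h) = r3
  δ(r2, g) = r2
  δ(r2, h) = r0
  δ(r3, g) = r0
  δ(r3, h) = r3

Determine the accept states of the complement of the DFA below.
Complement accept states = All states \ Original accept states
= {r0, r1, r2, r3} \ {r1, r2}
{r0, r3}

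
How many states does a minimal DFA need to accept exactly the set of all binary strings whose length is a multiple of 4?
By Myhill–Nerode, count the distinguishable equivalence classes: 4 classes — one per residue of the length mod 4; class i is distinguished from class j by any string of length (4 − i) mod 4.
4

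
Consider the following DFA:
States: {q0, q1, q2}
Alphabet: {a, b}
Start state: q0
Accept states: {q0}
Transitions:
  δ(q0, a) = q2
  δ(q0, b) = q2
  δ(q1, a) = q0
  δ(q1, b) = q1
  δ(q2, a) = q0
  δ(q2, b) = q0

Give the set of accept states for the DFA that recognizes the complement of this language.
Complement accept states = All states \ Original accept states
= {q0, q1, q2} \ {q0}
{q1, q2}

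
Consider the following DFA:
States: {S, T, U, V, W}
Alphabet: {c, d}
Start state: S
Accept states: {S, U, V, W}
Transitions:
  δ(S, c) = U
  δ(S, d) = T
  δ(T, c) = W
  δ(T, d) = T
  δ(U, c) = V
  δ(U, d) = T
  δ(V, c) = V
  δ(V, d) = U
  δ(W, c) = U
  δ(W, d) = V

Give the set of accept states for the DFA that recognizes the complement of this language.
Complement accept states = All states \ Original accept states
= {S, T, U, V, W} \ {S, U, V, W}
{T}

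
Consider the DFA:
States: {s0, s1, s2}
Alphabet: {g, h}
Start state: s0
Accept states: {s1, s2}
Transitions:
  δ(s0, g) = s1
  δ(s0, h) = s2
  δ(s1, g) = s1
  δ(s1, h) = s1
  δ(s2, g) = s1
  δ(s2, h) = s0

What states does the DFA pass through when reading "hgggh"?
read 'h': s0 → s2
  read 'g': s2 → s1
  read 'g': s1 → s1
  read 'g': s1 → s1
  read 'h': s1 → s1
s0 -> s2 -> s1 -> s1 -> s1 -> s1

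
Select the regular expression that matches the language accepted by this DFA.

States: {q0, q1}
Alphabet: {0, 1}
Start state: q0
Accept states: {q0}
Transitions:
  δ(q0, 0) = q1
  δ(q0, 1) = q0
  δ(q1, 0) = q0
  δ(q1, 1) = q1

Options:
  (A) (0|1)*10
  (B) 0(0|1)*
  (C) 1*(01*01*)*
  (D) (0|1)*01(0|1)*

Check each option against the DFA on short strings; one disagreement eliminates an option:
  (A) (0|1)*10: on ε the DFA stays in q0 and accepts (q0 ∈ Accept), but the regex does not match it → eliminate
  (B) 0(0|1)*: on ε the DFA stays in q0 and accepts (q0 ∈ Accept), but the regex does not match it → eliminate
  (C) 1*(01*01*)*: agrees with the DFA on every string of length ≤ 6
  (D) (0|1)*01(0|1)*: on ε the DFA stays in q0 and accepts (q0 ∈ Accept), but the regex does not match it → eliminate
Only (C) is consistent with the DFA.
(C) 1*(01*01*)*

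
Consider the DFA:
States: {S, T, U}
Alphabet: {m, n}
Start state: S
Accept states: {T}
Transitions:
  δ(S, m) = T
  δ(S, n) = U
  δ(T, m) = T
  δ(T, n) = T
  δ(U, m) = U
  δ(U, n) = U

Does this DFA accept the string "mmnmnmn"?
Processing string "mmnmnmn":
  S --m--> T
  T --m--> T
  T --n--> T
  T --m--> T
  T --n--> T
  T --m--> T
  T --n--> T
Final state: T
Accept states: {T}
Yes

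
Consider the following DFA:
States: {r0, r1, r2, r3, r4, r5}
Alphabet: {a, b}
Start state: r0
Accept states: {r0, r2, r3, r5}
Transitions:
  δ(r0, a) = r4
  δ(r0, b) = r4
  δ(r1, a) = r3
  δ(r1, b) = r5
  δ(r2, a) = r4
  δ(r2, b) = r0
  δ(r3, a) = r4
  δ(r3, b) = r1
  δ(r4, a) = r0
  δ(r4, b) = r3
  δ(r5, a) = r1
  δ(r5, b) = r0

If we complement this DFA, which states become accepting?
Complement accept states = All states \ Original accept states
= {r0, r1, r2, r3, r4, r5} \ {r0, r2, r3, r5}
{r1, r4}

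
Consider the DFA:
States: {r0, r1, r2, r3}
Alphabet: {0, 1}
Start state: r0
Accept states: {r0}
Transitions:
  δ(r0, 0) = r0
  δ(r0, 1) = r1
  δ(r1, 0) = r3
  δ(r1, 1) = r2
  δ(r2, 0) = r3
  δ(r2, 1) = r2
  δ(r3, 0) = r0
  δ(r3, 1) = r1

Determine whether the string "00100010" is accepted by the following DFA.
Processing string "00100010":
  r0 --0--> r0
  r0 --0--> r0
  r0 --1--> r1
  r1 --0--> r3
  r3 --0--> r0
  r0 --0--> r0
  r0 --1--> r1
  r1 --0--> r3
Final state: r3
Accept states: {r0}
No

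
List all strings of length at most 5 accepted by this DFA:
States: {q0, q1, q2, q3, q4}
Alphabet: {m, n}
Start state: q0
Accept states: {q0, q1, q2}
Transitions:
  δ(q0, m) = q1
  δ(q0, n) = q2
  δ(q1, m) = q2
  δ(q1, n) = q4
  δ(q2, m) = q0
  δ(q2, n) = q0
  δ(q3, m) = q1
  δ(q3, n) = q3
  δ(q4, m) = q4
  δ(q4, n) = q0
ε, m, n, mm, nm, nn, mmm, mmn, mnn, nmm, nmn, nnm, nnn, mmmm, mmmn, mmnm, mmnn, mnmn, mnnm, mnnn, nmmm, nmnm, nmnn, nnmm, nnnm, nnnn, mmmmm, mmmnm, mmmnn, mmnmm, mmnnm, mmnnn, mnmmn, mnmnm, mnmnn, mnnmm, mnnnm, mnnnn, nmmmm, nmmmn, nmmnn, nmnmm, nmnmn, nmnnm, nmnnn, nnmmm, nnmmn, nnmnn, nnnmm, nnnmn, nnnnm, nnnnn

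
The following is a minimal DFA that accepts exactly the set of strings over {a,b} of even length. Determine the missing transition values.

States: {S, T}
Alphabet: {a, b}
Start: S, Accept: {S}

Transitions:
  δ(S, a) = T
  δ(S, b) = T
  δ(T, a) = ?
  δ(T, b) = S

From the language and accept set, identify what each state tracks — S: even length so far; T: odd length so far.
Each missing δ(q, a) is the state matching the new tracked value after reading a.
δ(T, a) = S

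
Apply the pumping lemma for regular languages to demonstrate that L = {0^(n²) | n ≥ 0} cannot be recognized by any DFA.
Assume L is regular with pumping length p. Idea: pumping adds a fixed amount, but gaps between consecutive squares grow.
Choose s = 0^(p²) (length p² ≥ p). By the pumping lemma, s = xyz with |xy| ≤ p, |y| > 0, so |y| = k with 1 ≤ k ≤ p. Then |xy²z| = p²+k. Since p² < p²+k ≤ p²+p < (p+1)², the length p²+k lies strictly between consecutive squares, so it is not a perfect square and xy²z ∉ L.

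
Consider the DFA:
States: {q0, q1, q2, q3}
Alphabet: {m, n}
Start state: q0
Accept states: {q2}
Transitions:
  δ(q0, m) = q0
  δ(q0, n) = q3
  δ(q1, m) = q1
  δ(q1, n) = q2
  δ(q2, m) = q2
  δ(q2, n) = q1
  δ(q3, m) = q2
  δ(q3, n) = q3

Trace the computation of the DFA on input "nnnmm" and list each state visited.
read 'n': q0 → q3
  read 'n': q3 → q3
  read 'n': q3 → q3
  read 'm': q3 → q2
  read 'm': q2 → q2
q0 -> q3 -> q3 -> q3 -> q2 -> q2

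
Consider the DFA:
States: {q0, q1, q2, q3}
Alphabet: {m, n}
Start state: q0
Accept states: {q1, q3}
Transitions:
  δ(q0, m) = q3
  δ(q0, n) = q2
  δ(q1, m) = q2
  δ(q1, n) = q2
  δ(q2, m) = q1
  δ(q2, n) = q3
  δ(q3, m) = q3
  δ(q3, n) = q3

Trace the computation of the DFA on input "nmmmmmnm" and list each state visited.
read 'n': q0 → q2
  read 'm': q2 → q1
  read 'm': q1 → q2
  read 'm': q2 → q1
  read 'm': q1 → q2
  read 'm': q2 → q1
  read 'n': q1 → q2
  read 'm': q2 → q1
q0 -> q2 -> q1 -> q2 -> q1 -> q2 -> q1 -> q2 -> q1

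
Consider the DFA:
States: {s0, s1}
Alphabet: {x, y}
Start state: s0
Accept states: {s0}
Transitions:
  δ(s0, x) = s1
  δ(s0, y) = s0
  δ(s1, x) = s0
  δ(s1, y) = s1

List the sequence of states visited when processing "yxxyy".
read 'y': s0 → s0
  read 'x': s0 → s1
  read 'x': s1 → s0
  read 'y': s0 → s0
  read 'y': s0 → s0
s0 -> s0 -> s1 -> s0 -> s0 -> s0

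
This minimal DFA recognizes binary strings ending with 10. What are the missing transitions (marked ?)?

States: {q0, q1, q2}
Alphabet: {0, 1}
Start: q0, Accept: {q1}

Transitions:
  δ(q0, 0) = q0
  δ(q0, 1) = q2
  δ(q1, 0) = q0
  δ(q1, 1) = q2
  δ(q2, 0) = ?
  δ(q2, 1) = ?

From the language and accept set, identify what each state tracks — q0: no suffix match; q1: suffix is 10; q2: one trailing 1.
Each missing δ(q, a) is the state matching the new tracked value after reading a.
δ(q2, 0) = q1; δ(q2, 1) = q2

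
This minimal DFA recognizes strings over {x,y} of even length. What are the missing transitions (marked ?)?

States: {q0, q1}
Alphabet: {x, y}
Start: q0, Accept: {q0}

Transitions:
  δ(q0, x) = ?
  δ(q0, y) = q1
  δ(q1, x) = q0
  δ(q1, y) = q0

From the language and accept set, identify what each state tracks — q0: even length so far; q1: odd length so far.
Each missing δ(q, a) is the state matching the new tracked value after reading a.
δ(q0, x) = q1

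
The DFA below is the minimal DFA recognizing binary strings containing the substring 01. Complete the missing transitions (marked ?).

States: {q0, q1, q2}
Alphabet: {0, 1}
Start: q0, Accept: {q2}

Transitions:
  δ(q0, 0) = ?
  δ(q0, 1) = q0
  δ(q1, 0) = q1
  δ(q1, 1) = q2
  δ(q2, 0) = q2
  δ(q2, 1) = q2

From the language and accept set, identify what each state tracks — q0: no 0 seen yet; q1: seen a 0, waiting for 1; q2: substring 01 seen.
Each missing δ(q, a) is the state matching the new tracked value after reading a.
δ(q0, 0) = q1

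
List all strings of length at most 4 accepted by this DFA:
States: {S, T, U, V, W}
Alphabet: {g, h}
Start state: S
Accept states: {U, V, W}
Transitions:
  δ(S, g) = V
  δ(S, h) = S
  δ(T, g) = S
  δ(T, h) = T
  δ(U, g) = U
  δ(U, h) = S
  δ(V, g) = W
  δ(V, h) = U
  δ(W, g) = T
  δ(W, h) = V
g, gg, gh, hg, ggh, ghg, hgg, hgh, hhg, gghg, gghh, ghgg, ghhg, hggh, hghg, hhgg, hhgh, hhhg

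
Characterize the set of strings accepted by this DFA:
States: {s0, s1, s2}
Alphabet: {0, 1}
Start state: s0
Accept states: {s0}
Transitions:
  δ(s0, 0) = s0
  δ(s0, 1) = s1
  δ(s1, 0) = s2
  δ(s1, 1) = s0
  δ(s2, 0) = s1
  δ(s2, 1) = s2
Testing a few strings:
  '1110' → reject
  '000' → accept
  '1' → reject
  '1001' → accept
State roles: s0=value ≡ 0 (mod 3); s1=value ≡ 1 (mod 3); s2=value ≡ 2 (mod 3)
All binary strings representing a multiple of 3 (read in base 2; leading zeros allowed and ε counts as 0)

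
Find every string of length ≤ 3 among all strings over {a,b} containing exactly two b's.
bb, abb, bab, bba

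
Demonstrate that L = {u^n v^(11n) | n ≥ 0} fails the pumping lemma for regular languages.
Assume L is regular with pumping length p. Idea: pumping the u-block breaks the 1:11 ratio.
Choose s = u^p v^(11p) (length 12p ≥ p). By the pumping lemma, s = xyz with |xy| ≤ p, |y| > 0, so y = u^k with k ≥ 1. Then xy²z = u^(p+k) v^(11p). For this to be in L we would need 11p = 11(p+k), i.e. 11k = 0, contradicting k ≥ 1. So xy²z ∉ L.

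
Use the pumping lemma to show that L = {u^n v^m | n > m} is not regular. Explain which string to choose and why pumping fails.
Assume L is regular with pumping length p. Idea: pumping down the u-block drops the u-count to at most the v-count.
Choose s = u^(p+1) v^p ∈ L (|s| = 2p+1 ≥ p). By the pumping lemma, s = xyz with |xy| ≤ p, |y| > 0, so y = u^k with k ≥ 1. Take i = 0: xz = u^(p+1−k) v^p. Since k ≥ 1, p+1−k ≤ p, so the number of u's is no longer strictly greater than the number of v's, hence xz ∉ L.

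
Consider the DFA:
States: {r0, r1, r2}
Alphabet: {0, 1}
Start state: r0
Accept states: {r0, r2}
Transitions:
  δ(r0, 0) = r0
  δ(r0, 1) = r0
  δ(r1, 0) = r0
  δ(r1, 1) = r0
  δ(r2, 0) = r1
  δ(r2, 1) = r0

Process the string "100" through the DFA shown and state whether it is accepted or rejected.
Processing string "100":
  r0 --1--> r0
  r0 --0--> r0
  r0 --0--> r0
Final state: r0
Accept states: {r0, r2}
Yes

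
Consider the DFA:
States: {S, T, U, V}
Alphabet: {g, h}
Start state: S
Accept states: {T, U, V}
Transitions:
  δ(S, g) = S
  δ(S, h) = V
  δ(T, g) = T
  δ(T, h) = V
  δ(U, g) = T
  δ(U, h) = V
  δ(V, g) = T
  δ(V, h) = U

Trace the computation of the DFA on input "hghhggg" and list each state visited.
read 'h': S → V
  read 'g': V → T
  read 'h': T → V
  read 'h': V → U
  read 'g': U → T
  read 'g': T → T
  read 'g': T → T
S -> V -> T -> V -> U -> T -> T -> T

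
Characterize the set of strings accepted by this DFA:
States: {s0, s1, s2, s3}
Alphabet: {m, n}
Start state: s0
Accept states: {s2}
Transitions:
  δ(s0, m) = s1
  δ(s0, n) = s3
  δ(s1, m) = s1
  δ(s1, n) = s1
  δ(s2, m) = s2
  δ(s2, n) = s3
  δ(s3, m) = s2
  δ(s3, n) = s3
Testing a few strings:
  'nnmn' → reject
  'mnm' → reject
  'm' → reject
  'mmmn' → reject
State roles: s0=no input read; s1=started with m (dead); s2=started with n, last symbol m; s3=started with n, last symbol n
All strings over {m,n} that start with n and end with m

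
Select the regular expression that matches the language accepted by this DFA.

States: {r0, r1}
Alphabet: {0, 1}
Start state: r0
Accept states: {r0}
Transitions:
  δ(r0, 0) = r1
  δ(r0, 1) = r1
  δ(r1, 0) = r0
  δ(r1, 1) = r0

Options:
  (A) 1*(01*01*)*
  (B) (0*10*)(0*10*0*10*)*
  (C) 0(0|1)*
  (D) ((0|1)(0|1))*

Check each option against the DFA on short strings; one disagreement eliminates an option:
  (A) 1*(01*01*)*: on '1' the DFA goes r0 → r1 and rejects (r1 ∉ Accept), but the regex matches it → eliminate
  (B) (0*10*)(0*10*0*10*)*: on ε the DFA stays in r0 and accepts (r0 ∈ Accept), but the regex does not match it → eliminate
  (C) 0(0|1)*: on ε the DFA stays in r0 and accepts (r0 ∈ Accept), but the regex does not match it → eliminate
  (D) ((0|1)(0|1))*: agrees with the DFA on every string of length ≤ 6
Only (D) is consistent with the DFA.
(D) ((0|1)(0|1))*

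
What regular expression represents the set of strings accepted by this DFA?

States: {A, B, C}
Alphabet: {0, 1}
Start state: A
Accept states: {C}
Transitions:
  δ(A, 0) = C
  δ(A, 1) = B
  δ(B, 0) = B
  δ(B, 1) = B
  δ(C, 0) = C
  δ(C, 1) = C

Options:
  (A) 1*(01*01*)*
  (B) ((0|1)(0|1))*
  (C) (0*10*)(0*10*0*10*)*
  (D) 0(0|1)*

Check each option against the DFA on short strings; one disagreement eliminates an option:
  (A) 1*(01*01*)*: on ε the DFA stays in A and rejects (A ∉ Accept), but the regex matches it → eliminate
  (B) ((0|1)(0|1))*: on ε the DFA stays in A and rejects (A ∉ Accept), but the regex matches it → eliminate
  (C) (0*10*)(0*10*0*10*)*: on '0' the DFA goes A → C and accepts (C ∈ Accept), but the regex does not match it → eliminate
  (D) 0(0|1)*: agrees with the DFA on every string of length ≤ 6
Only (D) is consistent with the DFA.
(D) 0(0|1)*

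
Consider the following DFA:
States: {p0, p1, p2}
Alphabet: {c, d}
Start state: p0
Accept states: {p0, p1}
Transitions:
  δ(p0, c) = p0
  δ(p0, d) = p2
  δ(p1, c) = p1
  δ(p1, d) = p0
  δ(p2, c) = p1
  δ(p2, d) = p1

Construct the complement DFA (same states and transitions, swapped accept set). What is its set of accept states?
Complement accept states = All states \ Original accept states
= {p0, p1, p2} \ {p0, p1}
{p2}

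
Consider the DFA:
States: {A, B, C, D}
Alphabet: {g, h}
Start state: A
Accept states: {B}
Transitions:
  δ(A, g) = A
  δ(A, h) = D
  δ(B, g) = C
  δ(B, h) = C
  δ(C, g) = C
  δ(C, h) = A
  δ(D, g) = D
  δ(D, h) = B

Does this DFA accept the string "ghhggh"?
Processing string "ghhggh":
  A --g--> A
  A --h--> D
  D --h--> B
  B --g--> C
  C --g--> C
  C --h--> A
Final state: A
Accept states: {B}
No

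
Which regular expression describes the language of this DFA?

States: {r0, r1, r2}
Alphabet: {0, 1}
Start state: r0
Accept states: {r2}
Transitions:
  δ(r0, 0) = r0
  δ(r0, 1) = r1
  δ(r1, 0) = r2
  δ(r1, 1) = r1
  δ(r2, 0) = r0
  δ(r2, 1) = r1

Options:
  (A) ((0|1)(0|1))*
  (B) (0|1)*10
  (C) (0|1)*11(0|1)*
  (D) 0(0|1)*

Check each option against the DFA on short strings; one disagreement eliminates an option:
  (A) ((0|1)(0|1))*: on ε the DFA stays in r0 and rejects (r0 ∉ Accept), but the regex matches it → eliminate
  (B) (0|1)*10: agrees with the DFA on every string of length ≤ 6
  (C) (0|1)*11(0|1)*: on '10' the DFA goes r0 → r1 → r2 and accepts (r2 ∈ Accept), but the regex does not match it → eliminate
  (D) 0(0|1)*: on '0' the DFA goes r0 → r0 and rejects (r0 ∉ Accept), but the regex matches it → eliminate
Only (B) is consistent with the DFA.
(B) (0|1)*10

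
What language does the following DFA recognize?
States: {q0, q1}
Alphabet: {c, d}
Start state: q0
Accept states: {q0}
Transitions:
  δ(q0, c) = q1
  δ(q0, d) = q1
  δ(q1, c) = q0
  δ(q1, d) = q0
Testing a few strings:
  'dd' → accept
  'c' → reject
  'd' → reject
  'ccd' → reject
State roles: q0=even length so far; q1=odd length so far
All strings over {c,d} of even length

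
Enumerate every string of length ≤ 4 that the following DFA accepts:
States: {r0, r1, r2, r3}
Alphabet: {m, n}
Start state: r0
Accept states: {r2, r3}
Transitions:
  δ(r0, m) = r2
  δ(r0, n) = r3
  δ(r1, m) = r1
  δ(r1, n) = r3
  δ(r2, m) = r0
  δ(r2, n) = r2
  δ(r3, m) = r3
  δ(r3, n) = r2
m, n, mn, nm, nn, mmm, mmn, mnn, nmm, nmn, nnn, mmmn, mmnm, mmnn, mnmm, mnmn, mnnn, nmmm, nmmn, nmnn, nnmm, nnmn, nnnn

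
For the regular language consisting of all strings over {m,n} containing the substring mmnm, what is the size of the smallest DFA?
By Myhill–Nerode, count the distinguishable equivalence classes: 5 classes — one per longest suffix of the input that is a prefix of 'mmnm' (lengths 0 through 3), plus an absorbing 'already seen mmnm' class.
5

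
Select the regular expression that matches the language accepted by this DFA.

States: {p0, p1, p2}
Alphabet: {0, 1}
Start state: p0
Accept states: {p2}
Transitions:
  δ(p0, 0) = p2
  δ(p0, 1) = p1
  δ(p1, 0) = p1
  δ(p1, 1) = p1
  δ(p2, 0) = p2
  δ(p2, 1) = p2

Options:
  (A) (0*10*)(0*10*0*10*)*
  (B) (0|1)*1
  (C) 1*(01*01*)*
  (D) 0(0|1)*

Check each option against the DFA on short strings; one disagreement eliminates an option:
  (A) (0*10*)(0*10*0*10*)*: on '0' the DFA goes p0 → p2 and accepts (p2 ∈ Accept), but the regex does not match it → eliminate
  (B) (0|1)*1: on '0' the DFA goes p0 → p2 and accepts (p2 ∈ Accept), but the regex does not match it → eliminate
  (C) 1*(01*01*)*: on ε the DFA stays in p0 and rejects (p0 ∉ Accept), but the regex matches it → eliminate
  (D) 0(0|1)*: agrees with the DFA on every string of length ≤ 6
Only (D) is consistent with the DFA.
(D) 0(0|1)*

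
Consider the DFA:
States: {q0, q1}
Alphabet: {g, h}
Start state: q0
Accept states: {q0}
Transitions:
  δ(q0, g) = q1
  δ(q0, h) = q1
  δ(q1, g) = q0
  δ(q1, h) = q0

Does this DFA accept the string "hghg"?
Processing string "hghg":
  q0 --h--> q1
  q1 --g--> q0
  q0 --h--> q1
  q1 --g--> q0
Final state: q0
Accept states: {q0}
Yes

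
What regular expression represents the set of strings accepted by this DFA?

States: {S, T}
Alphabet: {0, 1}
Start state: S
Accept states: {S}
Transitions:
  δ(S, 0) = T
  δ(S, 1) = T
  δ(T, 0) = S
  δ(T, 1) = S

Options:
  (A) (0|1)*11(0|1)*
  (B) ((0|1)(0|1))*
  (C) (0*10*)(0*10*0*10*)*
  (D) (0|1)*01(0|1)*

Check each option against the DFA on short strings; one disagreement eliminates an option:
  (A) (0|1)*11(0|1)*: on ε the DFA stays in S and accepts (S ∈ Accept), but the regex does not match it → eliminate
  (B) ((0|1)(0|1))*: agrees with the DFA on every string of length ≤ 6
  (C) (0*10*)(0*10*0*10*)*: on ε the DFA stays in S and accepts (S ∈ Accept), but the regex does not match it → eliminate
  (D) (0|1)*01(0|1)*: on ε the DFA stays in S and accepts (S ∈ Accept), but the regex does not match it → eliminate
Only (B) is consistent with the DFA.
(B) ((0|1)(0|1))*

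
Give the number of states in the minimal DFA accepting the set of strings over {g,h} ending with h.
By Myhill–Nerode, count the distinguishable equivalence classes: two classes — last symbol is h vs. not.
2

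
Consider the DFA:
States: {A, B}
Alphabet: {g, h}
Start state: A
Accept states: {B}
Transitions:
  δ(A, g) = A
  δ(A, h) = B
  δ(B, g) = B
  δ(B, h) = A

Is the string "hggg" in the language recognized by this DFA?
Processing string "hggg":
  A --h--> B
  B --g--> B
  B --g--> B
  B --g--> B
Final state: B
Accept states: {B}
Yes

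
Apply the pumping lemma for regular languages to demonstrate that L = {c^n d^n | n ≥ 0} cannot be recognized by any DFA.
Assume L is regular with pumping length p. Idea: pumping the c-block changes the count balance.
Choose s = c^p d^p (length 2p ≥ p). By the pumping lemma, s = xyz with |xy| ≤ p, |y| > 0. So y = c^k for some k > 0 (since xy is entirely within the c's). Pumping gives xy²z = c^(p+k) d^p, which is not in L since p+k ≠ p.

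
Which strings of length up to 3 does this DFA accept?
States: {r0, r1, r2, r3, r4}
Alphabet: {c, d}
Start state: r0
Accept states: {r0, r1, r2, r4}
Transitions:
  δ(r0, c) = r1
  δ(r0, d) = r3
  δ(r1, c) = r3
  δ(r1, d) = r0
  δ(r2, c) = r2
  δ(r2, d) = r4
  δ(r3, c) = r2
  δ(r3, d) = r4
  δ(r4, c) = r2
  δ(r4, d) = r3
ε, c, cd, dc, dd, ccc, ccd, cdc, dcc, dcd, ddc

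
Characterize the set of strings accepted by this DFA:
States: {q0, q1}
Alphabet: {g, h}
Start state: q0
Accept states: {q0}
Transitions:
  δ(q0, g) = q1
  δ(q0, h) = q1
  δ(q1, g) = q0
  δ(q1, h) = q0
Testing a few strings:
  'g' → reject
  'hh' → accept
  'ghh' → reject
  'gg' → accept
State roles: q0=even length so far; q1=odd length so far
All strings over {g,h} of even length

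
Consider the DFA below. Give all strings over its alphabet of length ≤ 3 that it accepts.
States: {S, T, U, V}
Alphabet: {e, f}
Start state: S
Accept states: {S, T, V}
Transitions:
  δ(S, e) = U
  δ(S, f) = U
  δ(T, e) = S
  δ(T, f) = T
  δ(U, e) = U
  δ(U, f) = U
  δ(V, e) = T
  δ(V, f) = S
ε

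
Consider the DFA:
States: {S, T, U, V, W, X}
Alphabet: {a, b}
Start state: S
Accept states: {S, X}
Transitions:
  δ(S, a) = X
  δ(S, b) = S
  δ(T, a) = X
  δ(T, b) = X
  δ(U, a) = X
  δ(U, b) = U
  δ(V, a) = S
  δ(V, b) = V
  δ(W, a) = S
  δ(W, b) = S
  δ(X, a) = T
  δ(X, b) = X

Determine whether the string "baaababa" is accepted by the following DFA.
Processing string "baaababa":
  S --b--> S
  S --a--> X
  X --a--> T
  T --a--> X
  X --b--> X
  X --a--> T
  T --b--> X
  X --a--> T
Final state: T
Accept states: {S, X}
No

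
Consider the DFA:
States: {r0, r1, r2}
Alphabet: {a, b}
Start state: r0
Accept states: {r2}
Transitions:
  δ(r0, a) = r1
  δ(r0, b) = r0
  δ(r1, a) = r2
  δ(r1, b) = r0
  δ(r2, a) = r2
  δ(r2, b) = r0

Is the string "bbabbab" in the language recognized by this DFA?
Processing string "bbabbab":
  r0 --b--> r0
  r0 --b--> r0
  r0 --a--> r1
  r1 --b--> r0
  r0 --b--> r0
  r0 --a--> r1
  r1 --b--> r0
Final state: r0
Accept states: {r2}
No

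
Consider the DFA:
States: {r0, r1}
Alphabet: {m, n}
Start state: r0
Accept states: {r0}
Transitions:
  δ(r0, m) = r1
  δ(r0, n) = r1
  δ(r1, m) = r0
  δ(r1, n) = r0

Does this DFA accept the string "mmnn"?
Processing string "mmnn":
  r0 --m--> r1
  r1 --m--> r0
  r0 --n--> r1
  r1 --n--> r0
Final state: r0
Accept states: {r0}
Yes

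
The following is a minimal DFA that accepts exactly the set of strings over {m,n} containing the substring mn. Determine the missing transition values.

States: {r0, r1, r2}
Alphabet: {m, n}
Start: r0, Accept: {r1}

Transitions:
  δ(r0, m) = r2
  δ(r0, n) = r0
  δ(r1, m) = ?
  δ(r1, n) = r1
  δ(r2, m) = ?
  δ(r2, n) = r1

From the language and accept set, identify what each state tracks — r0: no m seen yet; r1: substring mn seen; r2: seen a m, waiting for n.
Each missing δ(q, a) is the state matching the new tracked value after reading a.
δ(r1, m) = r1; δ(r2, m) = r2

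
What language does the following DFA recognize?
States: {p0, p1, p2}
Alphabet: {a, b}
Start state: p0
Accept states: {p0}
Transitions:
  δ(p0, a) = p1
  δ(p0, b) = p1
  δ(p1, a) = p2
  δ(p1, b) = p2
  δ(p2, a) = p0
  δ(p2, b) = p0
Testing a few strings:
  'a' → reject
  'ba' → reject
  'aab' → accept
  'ab' → reject
State roles: p0=length ≡ 0 (mod 3); p1=length ≡ 1 (mod 3); p2=length ≡ 2 (mod 3)
All strings over {a,b} whose length is a multiple of 3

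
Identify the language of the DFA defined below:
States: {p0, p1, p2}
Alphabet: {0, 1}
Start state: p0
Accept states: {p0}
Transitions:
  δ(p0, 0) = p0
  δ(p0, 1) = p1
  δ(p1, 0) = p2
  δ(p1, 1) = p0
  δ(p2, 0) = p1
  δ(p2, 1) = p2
Testing a few strings:
  '1' → reject
  '111' → reject
  '00' → accept
  '0000' → accept
State roles: p0=value ≡ 0 (mod 3); p1=value ≡ 1 (mod 3); p2=value ≡ 2 (mod 3)
All binary strings representing a multiple of 3 (read in base 2; leading zeros allowed and ε counts as 0)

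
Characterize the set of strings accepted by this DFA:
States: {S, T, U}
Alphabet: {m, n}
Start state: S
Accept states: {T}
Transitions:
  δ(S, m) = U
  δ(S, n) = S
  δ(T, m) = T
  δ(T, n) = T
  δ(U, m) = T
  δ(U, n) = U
Testing a few strings:
  'mn' → reject
  'mnm' → accept
  'n' → reject
  'm' → reject
State roles: S=zero m's seen; T=≥ two m's seen; U=one m seen
All strings over {m,n} containing at least two m's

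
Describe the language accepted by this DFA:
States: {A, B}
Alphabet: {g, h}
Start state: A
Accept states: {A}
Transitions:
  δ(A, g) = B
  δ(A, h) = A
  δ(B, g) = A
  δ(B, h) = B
Testing a few strings:
  'h' → accept
  'hg' → reject
  'ggh' → accept
  'gh' → reject
State roles: A=even number of g's so far; B=odd number of g's so far
All strings over {g,h} with an even number of g's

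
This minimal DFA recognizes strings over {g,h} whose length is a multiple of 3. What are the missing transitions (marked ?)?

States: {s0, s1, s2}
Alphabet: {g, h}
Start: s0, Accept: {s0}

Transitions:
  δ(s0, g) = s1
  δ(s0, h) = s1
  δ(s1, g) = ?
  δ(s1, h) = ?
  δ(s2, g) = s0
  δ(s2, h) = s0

From the language and accept set, identify what each state tracks — s0: length ≡ 0 (mod 3); s1: length ≡ 1 (mod 3); s2: length ≡ 2 (mod 3).
Each missing δ(q, a) is the state matching the new tracked value after reading a.
δ(s1, g) = s2; δ(s1, h) = s2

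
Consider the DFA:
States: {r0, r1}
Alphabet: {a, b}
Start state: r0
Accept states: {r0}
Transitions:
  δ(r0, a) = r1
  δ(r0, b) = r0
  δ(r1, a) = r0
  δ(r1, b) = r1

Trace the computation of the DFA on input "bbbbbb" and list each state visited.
read 'b': r0 → r0
  read 'b': r0 → r0
  read 'b': r0 → r0
  read 'b': r0 → r0
  read 'b': r0 → r0
  read 'b': r0 → r0
r0 -> r0 -> r0 -> r0 -> r0 -> r0 -> r0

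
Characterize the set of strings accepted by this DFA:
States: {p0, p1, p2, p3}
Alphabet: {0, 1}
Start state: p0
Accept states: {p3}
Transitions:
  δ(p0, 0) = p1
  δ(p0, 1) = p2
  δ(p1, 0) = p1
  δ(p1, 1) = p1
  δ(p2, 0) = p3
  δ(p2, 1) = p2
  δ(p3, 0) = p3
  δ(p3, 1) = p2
Testing a few strings:
  '1010' → accept
  '001' → reject
  '10' → accept
  '1' → reject
State roles: p0=no input read; p1=started with 0 (dead); p2=started with 1, last symbol 1; p3=started with 1, last symbol 0
All binary strings that start with 1 and end with 0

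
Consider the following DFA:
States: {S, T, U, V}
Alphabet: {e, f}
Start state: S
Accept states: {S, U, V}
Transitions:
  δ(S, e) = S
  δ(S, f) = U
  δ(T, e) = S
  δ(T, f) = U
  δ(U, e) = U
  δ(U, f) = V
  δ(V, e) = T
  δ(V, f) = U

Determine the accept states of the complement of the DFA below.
Complement accept states = All states \ Original accept states
= {S, T, U, V} \ {S, U, V}
{T}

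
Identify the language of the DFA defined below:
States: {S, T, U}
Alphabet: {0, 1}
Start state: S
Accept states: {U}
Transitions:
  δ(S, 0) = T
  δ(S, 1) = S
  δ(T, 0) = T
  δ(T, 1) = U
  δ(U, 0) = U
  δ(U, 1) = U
Testing a few strings:
  '10' → reject
  '0100' → accept
  '00' → reject
  '0000' → reject
State roles: S=no 0 seen yet; T=seen a 0, waiting for 1; U=substring 01 seen
All binary strings containing the substring 01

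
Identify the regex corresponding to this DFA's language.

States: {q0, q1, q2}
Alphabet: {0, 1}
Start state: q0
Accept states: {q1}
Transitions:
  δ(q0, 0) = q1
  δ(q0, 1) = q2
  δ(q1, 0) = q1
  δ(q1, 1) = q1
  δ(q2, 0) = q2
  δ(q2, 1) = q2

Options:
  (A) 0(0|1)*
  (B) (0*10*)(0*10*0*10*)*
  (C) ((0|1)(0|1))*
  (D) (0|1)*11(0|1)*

Check each option against the DFA on short strings; one disagreement eliminates an option:
  (A) 0(0|1)*: agrees with the DFA on every string of length ≤ 6
  (B) (0*10*)(0*10*0*10*)*: on '0' the DFA goes q0 → q1 and accepts (q1 ∈ Accept), but the regex does not match it → eliminate
  (C) ((0|1)(0|1))*: on ε the DFA stays in q0 and rejects (q0 ∉ Accept), but the regex matches it → eliminate
  (D) (0|1)*11(0|1)*: on '0' the DFA goes q0 → q1 and accepts (q1 ∈ Accept), but the regex does not match it → eliminate
Only (A) is consistent with the DFA.
(A) 0(0|1)*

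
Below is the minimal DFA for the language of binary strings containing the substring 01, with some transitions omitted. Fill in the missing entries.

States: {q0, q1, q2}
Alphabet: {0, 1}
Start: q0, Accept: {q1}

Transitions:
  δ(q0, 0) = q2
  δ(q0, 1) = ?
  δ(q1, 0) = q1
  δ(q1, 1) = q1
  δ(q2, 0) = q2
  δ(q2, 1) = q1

From the language and accept set, identify what each state tracks — q0: no 0 seen yet; q1: substring 01 seen; q2: seen a 0, waiting for 1.
Each missing δ(q, a) is the state matching the new tracked value after reading a.
δ(q0, 1) = q0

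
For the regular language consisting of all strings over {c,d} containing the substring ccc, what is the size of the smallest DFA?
By Myhill–Nerode, count the distinguishable equivalence classes: 4 classes — one per longest suffix of the input that is a prefix of 'ccc' (lengths 0 through 2), plus an absorbing 'already seen ccc' class.
4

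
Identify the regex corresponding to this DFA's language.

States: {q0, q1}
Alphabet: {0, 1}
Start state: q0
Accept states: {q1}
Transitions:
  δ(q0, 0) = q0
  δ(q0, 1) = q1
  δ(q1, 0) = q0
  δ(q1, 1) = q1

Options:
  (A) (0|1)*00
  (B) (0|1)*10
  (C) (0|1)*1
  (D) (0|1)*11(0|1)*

Check each option against the DFA on short strings; one disagreement eliminates an option:
  (A) (0|1)*00: on '1' the DFA goes q0 → q1 and accepts (q1 ∈ Accept), but the regex does not match it → eliminate
  (B) (0|1)*10: on '1' the DFA goes q0 → q1 and accepts (q1 ∈ Accept), but the regex does not match it → eliminate
  (C) (0|1)*1: agrees with the DFA on every string of length ≤ 6
  (D) (0|1)*11(0|1)*: on '1' the DFA goes q0 → q1 and accepts (q1 ∈ Accept), but the regex does not match it → eliminate
Only (C) is consistent with the DFA.
(C) (0|1)*1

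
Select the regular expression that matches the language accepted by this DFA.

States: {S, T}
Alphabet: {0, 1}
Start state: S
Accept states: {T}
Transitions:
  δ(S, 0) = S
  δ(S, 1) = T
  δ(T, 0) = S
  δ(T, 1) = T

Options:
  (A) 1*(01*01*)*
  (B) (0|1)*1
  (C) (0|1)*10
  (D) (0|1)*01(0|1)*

Check each option against the DFA on short strings; one disagreement eliminates an option:
  (A) 1*(01*01*)*: on ε the DFA stays in S and rejects (S ∉ Accept), but the regex matches it → eliminate
  (B) (0|1)*1: agrees with the DFA on every string of length ≤ 6
  (C) (0|1)*10: on '1' the DFA goes S → T and accepts (T ∈ Accept), but the regex does not match it → eliminate
  (D) (0|1)*01(0|1)*: on '1' the DFA goes S → T and accepts (T ∈ Accept), but the regex does not match it → eliminate
Only (B) is consistent with the DFA.
(B) (0|1)*1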